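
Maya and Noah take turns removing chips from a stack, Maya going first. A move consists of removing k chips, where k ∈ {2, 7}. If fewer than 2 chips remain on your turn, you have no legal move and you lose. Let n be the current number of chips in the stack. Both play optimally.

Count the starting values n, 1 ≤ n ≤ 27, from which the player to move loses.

Label each position W (a win for the player to move) or L (a loss). A position with no legal move is L; any other position is W exactly when some move reaches an L, and L when every move reaches a W.
n=0: no move → L
n=1: no move → L
n=2: reaches L-position 0 → W
n=3: reaches L-position 1 → W
n=4: only reaches 2(W), which is W → L
n=5: only reaches 3(W), which is W → L
n=6: reaches L-position 4 → W
n=7: reaches L-position 5 → W
n=8: reaches L-position 1 → W
n=9: only reaches 7(W), 2(W), all W → L
n=10: only reaches 8(W), 3(W), all W → L
n=11: reaches L-position 9 → W
n=12: reaches L-position 10 → W
n=13: only reaches 11(W), 6(W), all W → L
n=14: only reaches 12(W), 7(W), all W → L
n=15: reaches L-position 13 → W
n=16: reaches L-position 14 → W
n=17: reaches L-position 10 → W
n=18: only reaches 16(W), 11(W), all W → L
n=19: only reaches 17(W), 12(W), all W → L
n=20: reaches L-position 18 → W
n=21: reaches L-position 19 → W
n=22: only reaches 20(W), 15(W), all W → L
n=23: only reaches 21(W), 16(W), all W → L
n=24: reaches L-position 22 → W
n=25: reaches L-position 23 → W
n=26: reaches L-position 19 → W
n=27: only reaches 25(W), 20(W), all W → L
L entries with 1 ≤ n ≤ 27 (n=0 is outside the asked range and is not counted): n = 1, 4, 5, 9, 10, 13, 14, 18, 19, 22, 23, 27; that makes 12.

12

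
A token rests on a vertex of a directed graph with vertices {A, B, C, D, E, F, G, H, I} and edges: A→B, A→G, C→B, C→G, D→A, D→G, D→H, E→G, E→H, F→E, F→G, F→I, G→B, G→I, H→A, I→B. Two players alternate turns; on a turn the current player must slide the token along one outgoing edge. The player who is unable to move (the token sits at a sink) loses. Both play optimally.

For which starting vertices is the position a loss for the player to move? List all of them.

B, F, H

Use the standard recursion: the mover loses at a terminal position; elsewhere, the mover wins exactly when some move hands the opponent an L position.
Every edge goes from a vertex to one that appears earlier in the order B, I, G, A, C, H, E, F, D, so processing vertices in that order labels each vertex after all of its successors.
B: no outgoing edge → L
I: →B(L), so W
G: →B(L), so W
A: →B(L), so W
C: →B(L), so W
H: →A(W) only, which is W, so L
E: →H(L), so W
F: →E(W), G(W), I(W) — all W, so L
D: →H(L), so W
Reading off the rows marked L gives the requested list; there are 3 such vertices.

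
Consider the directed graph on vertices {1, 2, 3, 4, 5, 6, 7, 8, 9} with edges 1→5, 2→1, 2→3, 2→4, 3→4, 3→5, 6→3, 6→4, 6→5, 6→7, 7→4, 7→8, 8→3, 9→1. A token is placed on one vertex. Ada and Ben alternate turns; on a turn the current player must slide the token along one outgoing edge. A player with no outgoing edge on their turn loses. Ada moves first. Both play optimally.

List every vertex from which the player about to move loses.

4, 5, 8, 9

Compute win/loss labels from the base case upward. A position with no move is L. Any other position is W if it can reach an L in one move, else L.
Every edge goes from a vertex to one that appears earlier in the order 5, 4, 3, 1, 8, 7, 6, 9, 2, so processing vertices in that order labels each vertex after all of its successors.
5: no outgoing edge → L
4: no outgoing edge → L
3: reaches L-position 4 → W
1: reaches L-position 5 → W
8: only reaches 3(W), which is W → L
7: reaches L-position 8 → W
6: reaches L-position 4 → W
9: only reaches 1(W), which is W → L
2: reaches L-position 4 → W
The losing starting vertices are exactly the entries labelled L in this table (4 of them).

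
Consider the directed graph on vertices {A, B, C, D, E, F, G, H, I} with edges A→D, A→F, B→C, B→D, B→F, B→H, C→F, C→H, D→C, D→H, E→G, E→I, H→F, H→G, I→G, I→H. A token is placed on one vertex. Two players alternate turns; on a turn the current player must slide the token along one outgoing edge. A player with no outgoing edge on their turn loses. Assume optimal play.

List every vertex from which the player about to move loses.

Classify positions by backward induction: terminal positions (no move available) are L. From any other position, the mover wins iff some move reaches an L.
Every edge goes from a vertex to one that appears earlier in the order F, G, H, C, D, I, B, E, A, so processing vertices in that order labels each vertex after all of its successors.
F: no outgoing edge → L
G: no outgoing edge → L
H: reaches L-position G → W
C: reaches L-position F → W
D: only reaches C(W), H(W), all W → L
I: reaches L-position G → W
B: reaches L-position D → W
E: reaches L-position G → W
A: reaches L-position D → W
Reading off the rows marked L gives the requested list; there are 3 such vertices.

D, F, G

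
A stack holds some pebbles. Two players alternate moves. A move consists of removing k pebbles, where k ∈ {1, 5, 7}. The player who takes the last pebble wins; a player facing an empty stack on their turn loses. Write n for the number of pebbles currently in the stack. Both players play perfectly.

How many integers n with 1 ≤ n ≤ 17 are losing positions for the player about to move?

8

Positions with no move are L. A position that does have a move is losing for the player to move precisely when every available move leads to a winning position for the opponent. Fill in the labels:
n=0: no move → L
n=1: →0(L), so W
n=2: →1(W) only, which is W, so L
n=3: →2(L), so W
n=4: →3(W) only, which is W, so L
n=5: →4(L), so W
n=6: →5(W), 1(W) — all W, so L
n=7: →6(L), so W
n=8: →7(W), 3(W), 1(W) — all W, so L
n=9: →8(L), so W
n=10: →9(W), 5(W), 3(W) — all W, so L
n=11: →10(L), so W
n=12: →11(W), 7(W), 5(W) — all W, so L
n=13: →12(L), so W
n=14: →13(W), 9(W), 7(W) — all W, so L
n=15: →14(L), so W
n=16: →15(W), 11(W), 9(W) — all W, so L
n=17: →16(L), so W
L entries with 1 ≤ n ≤ 17 (n=0 is outside the asked range and is not counted): n = 2, 4, 6, 8, 10, 12, 14, 16; that makes 8.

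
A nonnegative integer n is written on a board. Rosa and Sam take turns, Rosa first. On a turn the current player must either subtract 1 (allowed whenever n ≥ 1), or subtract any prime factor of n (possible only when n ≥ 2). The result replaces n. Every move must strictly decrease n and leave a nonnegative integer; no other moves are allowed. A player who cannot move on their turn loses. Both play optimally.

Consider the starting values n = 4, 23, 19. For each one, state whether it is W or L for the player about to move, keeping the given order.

4: L, 23: W, 19: W

Positions with no move are L. A position that does have a move is losing for the player to move precisely when every available move leads to a winning position for the opponent. Fill in the labels:
n=0: no move → L
n=1: W (go to 0, an L position)
n=2: W (go to 0, an L position)
n=3: W (go to 0, an L position)
n=4: L (options 2(W), 3(W) are all W)
n=5: W (go to 0, an L position)
n=6: W (go to 4, an L position)
n=7: W (go to 0, an L position)
n=8: L (options 6(W), 7(W) are all W)
n=9: W (go to 8, an L position)
n=10: W (go to 8, an L position)
n=11: W (go to 0, an L position)
n=12: L (options 9(W), 10(W), 11(W) are all W)
n=13: W (go to 0, an L position)
n=14: W (go to 12, an L position)
n=15: W (go to 12, an L position)
n=16: L (options 14(W), 15(W) are all W)
n=17: W (go to 0, an L position)
n=18: W (go to 16, an L position)
n=19: W (go to 0, an L position)
n=20: L (options 15(W), 18(W), 19(W) are all W)
n=21: W (go to 20, an L position)
n=22: W (go to 20, an L position)
n=23: W (go to 0, an L position)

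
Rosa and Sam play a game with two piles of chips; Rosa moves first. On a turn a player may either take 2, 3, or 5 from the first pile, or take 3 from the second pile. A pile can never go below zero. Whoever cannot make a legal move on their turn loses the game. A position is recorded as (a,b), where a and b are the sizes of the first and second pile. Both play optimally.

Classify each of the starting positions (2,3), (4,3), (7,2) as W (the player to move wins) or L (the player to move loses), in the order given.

Classify positions by backward induction: terminal positions (no move available) are L. From any other position, the mover wins iff some move reaches an L.
No move ever increases a pile, so every position that can arise here has a ≤ 7 and b ≤ 3; it is enough to label the cells with 0 ≤ a ≤ 7 and 0 ≤ b ≤ 3.
Every move lowers a or b (never raises either), so fill the grid row by row in increasing a, and left to right within a row: each cell's successors are then already labelled.
      b=0  b=1  b=2  b=3
a=0:    L    L    L    W
a=1:    L    L    L    W
a=2:    W    W    W    L
a=3:    W    W    W    L
a=4:    W    W    W    W
a=5:    W    W    W    W
a=6:    W    W    W    W
a=7:    L    L    L    W
Cells with no legal move (terminal, hence L): (0,0), (0,1), (0,2), (1,0), (1,1), (1,2).
The remaining L cells, each justified by listing all of its moves:
(2,3): only reaches (0,3)(W), (2,0)(W), all W → L
(3,3): only reaches (1,3)(W), (0,3)(W), (3,0)(W), all W → L
(7,0): only reaches (5,0)(W), (4,0)(W), (2,0)(W), all W → L
(7,1): only reaches (5,1)(W), (4,1)(W), (2,1)(W), all W → L
(7,2): only reaches (5,2)(W), (4,2)(W), (2,2)(W), all W → L
Every other cell has at least one move into one of the L cells above, so it is W.
(2,3): one of the L cells justified above, so L
(4,3): the move to (2,3) reaches an L cell, so W
(7,2): one of the L cells justified above, so L

(2,3): L, (4,3): W, (7,2): L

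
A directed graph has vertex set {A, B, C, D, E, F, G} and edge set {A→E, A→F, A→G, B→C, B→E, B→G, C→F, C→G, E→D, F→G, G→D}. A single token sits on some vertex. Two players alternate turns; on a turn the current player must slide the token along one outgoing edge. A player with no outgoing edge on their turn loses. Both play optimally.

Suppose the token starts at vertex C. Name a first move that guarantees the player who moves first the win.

Compute win/loss labels from the base case upward. A position with no move is L. Any other position is W if it can reach an L in one move, else L.
Every edge goes from a vertex to one that appears earlier in the order D, G, E, F, C, A, B, so processing vertices in that order labels each vertex after all of its successors.
D: no outgoing edge → L
G: can move to D, which is L ⇒ W
E: can move to D, which is L ⇒ W
F: the only move is to G(W), a W ⇒ L
C: can move to F, which is L ⇒ W
A: can move to F, which is L ⇒ W
B: moves to C(W), E(W), G(W); every one is W ⇒ L
From C, the L positions reachable in one move are: F.

Move to F.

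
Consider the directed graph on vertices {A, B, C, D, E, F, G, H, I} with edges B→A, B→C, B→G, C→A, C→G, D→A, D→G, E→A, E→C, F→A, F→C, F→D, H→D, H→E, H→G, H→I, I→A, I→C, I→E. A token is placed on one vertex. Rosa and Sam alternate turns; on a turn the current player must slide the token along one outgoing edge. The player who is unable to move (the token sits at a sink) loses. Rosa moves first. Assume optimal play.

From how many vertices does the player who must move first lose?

2

Classify positions by backward induction: terminal positions (no move available) are L. From any other position, the mover wins iff some move reaches an L.
Every edge goes from a vertex to one that appears earlier in the order A, G, C, B, E, D, F, I, H, so processing vertices in that order labels each vertex after all of its successors.
A: no outgoing edge → L
G: no outgoing edge → L
C: →G(L), so W
B: →G(L), so W
E: →A(L), so W
D: →G(L), so W
F: →A(L), so W
I: →A(L), so W
H: →G(L), so W
The L vertices are A, G; that is 2 in all.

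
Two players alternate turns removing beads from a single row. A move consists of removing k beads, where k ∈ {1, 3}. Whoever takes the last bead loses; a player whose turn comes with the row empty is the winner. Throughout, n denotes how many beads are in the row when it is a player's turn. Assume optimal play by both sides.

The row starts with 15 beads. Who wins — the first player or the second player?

The second player wins.

Build the W/L table. Terminal = W. A non-terminal position is W if it has a move to some L; otherwise it is L.
n=0: no move; the opponent has just taken the last bead and therefore loses → W
n=1: only reaches 0(W), which is W → L
n=2: reaches L-position 1 → W
n=3: only reaches 2(W), 0(W), all W → L
n=4: reaches L-position 3 → W
n=5: only reaches 4(W), 2(W), all W → L
n=6: reaches L-position 5 → W
n=7: only reaches 6(W), 4(W), all W → L
n=8: reaches L-position 7 → W
n=9: only reaches 8(W), 6(W), all W → L
n=10: reaches L-position 9 → W
n=11: only reaches 10(W), 8(W), all W → L
n=12: reaches L-position 11 → W
n=13: only reaches 12(W), 10(W), all W → L
n=14: reaches L-position 13 → W
n=15: only reaches 14(W), 12(W), all W → L
The starting position 15 is L: whatever the player to move does, the opponent receives a W position.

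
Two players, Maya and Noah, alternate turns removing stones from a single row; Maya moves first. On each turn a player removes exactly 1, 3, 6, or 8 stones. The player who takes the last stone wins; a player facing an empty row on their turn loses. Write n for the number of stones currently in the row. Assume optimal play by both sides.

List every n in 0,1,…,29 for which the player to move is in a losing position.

Label each position W (a win for the player to move) or L (a loss). A position with no legal move is L; any other position is W exactly when some move reaches an L, and L when every move reaches a W.
n=0: no move → L
n=1: →0(L), so W
n=2: →1(W) only, which is W, so L
n=3: →2(L), so W
n=4: →3(W), 1(W) — all W, so L
n=5: →4(L), so W
n=6: →0(L), so W
n=7: →4(L), so W
n=8: →2(L), so W
n=9: →8(W), 6(W), 3(W), 1(W) — all W, so L
n=10: →9(L), so W
n=11: →10(W), 8(W), 5(W), 3(W) — all W, so L
n=12: →11(L), so W
n=13: →12(W), 10(W), 7(W), 5(W) — all W, so L
n=14: →13(L), so W
n=15: →9(L), so W
n=16: →13(L), so W
n=17: →11(L), so W
n=18: →17(W), 15(W), 12(W), 10(W) — all W, so L
n=19: →18(L), so W
n=20: →19(W), 17(W), 14(W), 12(W) — all W, so L
n=21: →20(L), so W
n=22: →21(W), 19(W), 16(W), 14(W) — all W, so L
n=23: →22(L), so W
n=24: →18(L), so W
n=25: →22(L), so W
n=26: →20(L), so W
n=27: →26(W), 24(W), 21(W), 19(W) — all W, so L
n=28: →27(L), so W
n=29: →28(W), 26(W), 23(W), 21(W) — all W, so L
Reading off the rows marked L gives the requested list; there are 11 such values of n.

0, 2, 4, 9, 11, 13, 18, 20, 22, 27, 29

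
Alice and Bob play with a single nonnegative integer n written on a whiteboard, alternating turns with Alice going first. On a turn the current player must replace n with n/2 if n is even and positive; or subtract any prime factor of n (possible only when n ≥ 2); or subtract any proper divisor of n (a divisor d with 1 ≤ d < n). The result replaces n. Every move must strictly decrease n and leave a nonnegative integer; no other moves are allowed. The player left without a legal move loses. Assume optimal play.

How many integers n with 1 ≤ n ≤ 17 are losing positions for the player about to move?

Compute win/loss labels from the base case upward. A position with no move is L. Any other position is W if it can reach an L in one move, else L.
n=0: no move → L
n=1: no move → L
n=2: reaches L-position 0 → W
n=3: reaches L-position 0 → W
n=4: only reaches 2(W), 3(W), all W → L
n=5: reaches L-position 0 → W
n=6: reaches L-position 4 → W
n=7: reaches L-position 0 → W
n=8: reaches L-position 4 → W
n=9: only reaches 6(W), 8(W), all W → L
n=10: reaches L-position 9 → W
n=11: reaches L-position 0 → W
n=12: reaches L-position 9 → W
n=13: reaches L-position 0 → W
n=14: only reaches 7(W), 12(W), 13(W), all W → L
n=15: reaches L-position 14 → W
n=16: reaches L-position 14 → W
n=17: reaches L-position 0 → W
L entries with 1 ≤ n ≤ 17 (n=0 is outside the asked range and is not counted): n = 1, 4, 9, 14; that makes 4.

4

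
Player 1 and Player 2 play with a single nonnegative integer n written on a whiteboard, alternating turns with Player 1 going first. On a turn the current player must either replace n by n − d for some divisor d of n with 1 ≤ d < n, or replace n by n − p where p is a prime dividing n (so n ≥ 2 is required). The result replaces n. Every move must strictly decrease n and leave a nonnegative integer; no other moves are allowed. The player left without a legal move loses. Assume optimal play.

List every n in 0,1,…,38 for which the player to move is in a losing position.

Positions with no move are L. A position that does have a move is losing for the player to move precisely when every available move leads to a winning position for the opponent. Fill in the labels:
n=0: no move → L
n=1: no move → L
n=2: can move to 0, which is L ⇒ W
n=3: can move to 0, which is L ⇒ W
n=4: moves to 2(W), 3(W); every one is W ⇒ L
n=5: can move to 0, which is L ⇒ W
n=6: can move to 4, which is L ⇒ W
n=7: can move to 0, which is L ⇒ W
n=8: can move to 4, which is L ⇒ W
n=9: moves to 6(W), 8(W); every one is W ⇒ L
n=10: can move to 9, which is L ⇒ W
n=11: can move to 0, which is L ⇒ W
n=12: can move to 9, which is L ⇒ W
n=13: can move to 0, which is L ⇒ W
n=14: moves to 7(W), 12(W), 13(W); every one is W ⇒ L
n=15: can move to 14, which is L ⇒ W
n=16: can move to 14, which is L ⇒ W
n=17: can move to 0, which is L ⇒ W
n=18: can move to 9, which is L ⇒ W
n=19: can move to 0, which is L ⇒ W
n=20: moves to 10(W), 15(W), 16(W), 18(W), 19(W); every one is W ⇒ L
n=21: can move to 14, which is L ⇒ W
n=22: can move to 20, which is L ⇒ W
n=23: can move to 0, which is L ⇒ W
n=24: can move to 20, which is L ⇒ W
n=25: can move to 20, which is L ⇒ W
n=26: moves to 13(W), 24(W), 25(W); every one is W ⇒ L
n=27: can move to 26, which is L ⇒ W
n=28: can move to 14, which is L ⇒ W
n=29: can move to 0, which is L ⇒ W
n=30: can move to 20, which is L ⇒ W
n=31: can move to 0, which is L ⇒ W
n=32: moves to 16(W), 24(W), 28(W), 30(W), 31(W); every one is W ⇒ L
n=33: can move to 32, which is L ⇒ W
n=34: can move to 32, which is L ⇒ W
n=35: moves to 28(W), 30(W), 34(W); every one is W ⇒ L
n=36: can move to 32, which is L ⇒ W
n=37: can move to 0, which is L ⇒ W
n=38: moves to 19(W), 36(W), 37(W); every one is W ⇒ L
Reading off the rows marked L gives the requested list; there are 10 such values of n.

0, 1, 4, 9, 14, 20, 26, 32, 35, 38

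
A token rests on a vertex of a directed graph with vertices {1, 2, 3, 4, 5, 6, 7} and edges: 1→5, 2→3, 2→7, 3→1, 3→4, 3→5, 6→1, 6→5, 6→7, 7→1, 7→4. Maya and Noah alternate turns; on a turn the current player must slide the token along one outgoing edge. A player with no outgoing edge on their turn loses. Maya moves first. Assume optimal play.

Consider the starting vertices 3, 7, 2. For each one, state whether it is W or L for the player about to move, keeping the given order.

3: W, 7: W, 2: L

Work bottom-up. With no move the player to move loses. Otherwise the position is W if at least one move leads to an L position for the opponent, and L if every move leads to a W.
Every edge goes from a vertex to one that appears earlier in the order 5, 4, 1, 7, 3, 6, 2, so processing vertices in that order labels each vertex after all of its successors.
5: no outgoing edge → L
4: no outgoing edge → L
1: reaches L-position 5 → W
7: reaches L-position 4 → W
3: reaches L-position 4 → W
6: reaches L-position 5 → W
2: only reaches 3(W), 7(W), all W → L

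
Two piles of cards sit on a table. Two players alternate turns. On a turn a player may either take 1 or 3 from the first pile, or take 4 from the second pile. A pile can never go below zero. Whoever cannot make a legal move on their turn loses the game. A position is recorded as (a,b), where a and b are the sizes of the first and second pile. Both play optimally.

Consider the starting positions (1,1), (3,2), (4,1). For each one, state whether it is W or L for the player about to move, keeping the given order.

(1,1): W, (3,2): W, (4,1): L

Classify positions by backward induction: terminal positions (no move available) are L. From any other position, the mover wins iff some move reaches an L.
No move ever increases a pile, so every position that can arise here has a ≤ 4 and b ≤ 2; it is enough to label the cells with 0 ≤ a ≤ 4 and 0 ≤ b ≤ 2.
Every move lowers a or b (never raises either), so fill the grid row by row in increasing a, and left to right within a row: each cell's successors are then already labelled.
      b=0  b=1  b=2
a=0:    L    L    L
a=1:    W    W    W
a=2:    L    L    L
a=3:    W    W    W
a=4:    L    L    L
Cells with no legal move (terminal, hence L): (0,0), (0,1), (0,2).
The remaining L cells, each justified by listing all of its moves:
(2,0): only reaches (1,0)(W), which is W → L
(2,1): only reaches (1,1)(W), which is W → L
(2,2): only reaches (1,2)(W), which is W → L
(4,0): only reaches (3,0)(W), (1,0)(W), all W → L
(4,1): only reaches (3,1)(W), (1,1)(W), all W → L
(4,2): only reaches (3,2)(W), (1,2)(W), all W → L
Every other cell has at least one move into one of the L cells above, so it is W.
(1,1): the move to (0,1) reaches an L cell, so W
(3,2): the move to (2,2) reaches an L cell, so W
(4,1): one of the L cells justified above, so L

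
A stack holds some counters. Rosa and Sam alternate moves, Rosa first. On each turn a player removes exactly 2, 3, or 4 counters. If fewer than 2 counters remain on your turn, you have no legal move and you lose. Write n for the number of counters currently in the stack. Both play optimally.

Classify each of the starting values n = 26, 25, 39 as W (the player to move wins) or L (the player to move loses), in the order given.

26: W, 25: L, 39: W

Use the standard recursion: the mover loses at a terminal position; elsewhere, the mover wins exactly when some move hands the opponent an L position.
n=0: no move → L
n=1: no move → L
n=2: can move to 0, which is L ⇒ W
n=3: can move to 1, which is L ⇒ W
n=4: can move to 1, which is L ⇒ W
n=5: can move to 1, which is L ⇒ W
n=6: moves to 4(W), 3(W), 2(W); every one is W ⇒ L
n=7: moves to 5(W), 4(W), 3(W); every one is W ⇒ L
n=8: can move to 6, which is L ⇒ W
n=9: can move to 7, which is L ⇒ W
n=10: can move to 7, which is L ⇒ W
n=11: can move to 7, which is L ⇒ W
n=12: moves to 10(W), 9(W), 8(W); every one is W ⇒ L
n=13: moves to 11(W), 10(W), 9(W); every one is W ⇒ L
n=14: can move to 12, which is L ⇒ W
n=15: can move to 13, which is L ⇒ W
n=16: can move to 13, which is L ⇒ W
n=17: can move to 13, which is L ⇒ W
n=18: moves to 16(W), 15(W), 14(W); every one is W ⇒ L
n=19: moves to 17(W), 16(W), 15(W); every one is W ⇒ L
n=20: can move to 18, which is L ⇒ W
n=21: can move to 19, which is L ⇒ W
n=22: can move to 19, which is L ⇒ W
n=23: can move to 19, which is L ⇒ W
n=24: moves to 22(W), 21(W), 20(W); every one is W ⇒ L
n=25: moves to 23(W), 22(W), 21(W); every one is W ⇒ L
n=26: can move to 24, which is L ⇒ W
n=27: can move to 25, which is L ⇒ W
n=28: can move to 25, which is L ⇒ W
n=29: can move to 25, which is L ⇒ W
n=30: moves to 28(W), 27(W), 26(W); every one is W ⇒ L
n=31: moves to 29(W), 28(W), 27(W); every one is W ⇒ L
n=32: can move to 30, which is L ⇒ W
n=33: can move to 31, which is L ⇒ W
n=34: can move to 31, which is L ⇒ W
n=35: can move to 31, which is L ⇒ W
n=36: moves to 34(W), 33(W), 32(W); every one is W ⇒ L
n=37: moves to 35(W), 34(W), 33(W); every one is W ⇒ L
n=38: can move to 36, which is L ⇒ W
n=39: can move to 37, which is L ⇒ W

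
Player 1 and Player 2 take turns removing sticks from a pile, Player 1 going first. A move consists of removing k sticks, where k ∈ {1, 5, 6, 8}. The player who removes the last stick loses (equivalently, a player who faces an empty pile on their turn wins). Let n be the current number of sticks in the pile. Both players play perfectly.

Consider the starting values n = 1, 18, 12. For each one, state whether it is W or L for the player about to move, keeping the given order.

1: L, 18: W, 12: L

Work bottom-up. With no move the player to move wins. Otherwise the position is W if at least one move leads to an L position for the opponent, and L if every move leads to a W.
n=0: no move; the opponent has just taken the last stick and therefore loses → W
n=1: L (sole option 0(W) is W)
n=2: W (go to 1, an L position)
n=3: L (sole option 2(W) is W)
n=4: W (go to 3, an L position)
n=5: L (options 4(W), 0(W) are all W)
n=6: W (go to 5, an L position)
n=7: W (go to 1, an L position)
n=8: W (go to 3, an L position)
n=9: W (go to 3, an L position)
n=10: W (go to 5, an L position)
n=11: W (go to 5, an L position)
n=12: L (options 11(W), 7(W), 6(W), 4(W) are all W)
n=13: W (go to 12, an L position)
n=14: L (options 13(W), 9(W), 8(W), 6(W) are all W)
n=15: W (go to 14, an L position)
n=16: L (options 15(W), 11(W), 10(W), 8(W) are all W)
n=17: W (go to 16, an L position)
n=18: W (go to 12, an L position)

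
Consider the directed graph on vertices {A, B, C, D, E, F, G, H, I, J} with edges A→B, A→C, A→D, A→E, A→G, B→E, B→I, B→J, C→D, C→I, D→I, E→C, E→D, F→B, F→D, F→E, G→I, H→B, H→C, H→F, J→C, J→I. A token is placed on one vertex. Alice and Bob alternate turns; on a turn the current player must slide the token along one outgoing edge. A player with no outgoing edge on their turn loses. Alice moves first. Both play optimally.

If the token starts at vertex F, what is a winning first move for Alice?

Move to E.

Compute win/loss labels from the base case upward. A position with no move is L. Any other position is W if it can reach an L in one move, else L.
Every edge goes from a vertex to one that appears earlier in the order I, D, C, J, E, B, F, H, G, A, so processing vertices in that order labels each vertex after all of its successors.
I: no outgoing edge → L
D: →I(L), so W
C: →I(L), so W
J: →I(L), so W
E: →C(W), D(W) — all W, so L
B: →E(L), so W
F: →E(L), so W
H: →F(W), B(W), C(W) — all W, so L
G: →I(L), so W
A: →E(L), so W
From F, the L positions reachable in one move are: E.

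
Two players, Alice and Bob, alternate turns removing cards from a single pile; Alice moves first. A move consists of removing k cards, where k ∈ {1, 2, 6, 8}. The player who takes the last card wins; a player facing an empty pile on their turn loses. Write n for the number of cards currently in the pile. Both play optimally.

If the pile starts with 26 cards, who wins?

Alice wins.

Compute win/loss labels from the base case upward. A position with no move is L. Any other position is W if it can reach an L in one move, else L.
n=0: no move → L
n=1: →0(L), so W
n=2: →0(L), so W
n=3: →2(W), 1(W) — all W, so L
n=4: →3(L), so W
n=5: →3(L), so W
n=6: →0(L), so W
n=7: →6(W), 5(W), 1(W) — all W, so L
n=8: →7(L), so W
n=9: →7(L), so W
n=10: →9(W), 8(W), 4(W), 2(W) — all W, so L
n=11: →10(L), so W
n=12: →10(L), so W
n=13: →7(L), so W
n=14: →13(W), 12(W), 8(W), 6(W) — all W, so L
n=15: →14(L), so W
n=16: →14(L), so W
n=17: →16(W), 15(W), 11(W), 9(W) — all W, so L
n=18: →17(L), so W
n=19: →17(L), so W
n=20: →14(L), so W
n=21: →20(W), 19(W), 15(W), 13(W) — all W, so L
n=22: →21(L), so W
n=23: →21(L), so W
n=24: →23(W), 22(W), 18(W), 16(W) — all W, so L
n=25: →24(L), so W
n=26: →24(L), so W
From 26 Alice can remove 2, leaving 24, reaching an L position.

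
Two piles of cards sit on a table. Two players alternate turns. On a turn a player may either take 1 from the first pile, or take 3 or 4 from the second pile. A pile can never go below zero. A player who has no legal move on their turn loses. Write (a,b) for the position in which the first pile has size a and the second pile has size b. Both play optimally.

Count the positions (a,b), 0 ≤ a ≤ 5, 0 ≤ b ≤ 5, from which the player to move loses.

Label each position W (a win for the player to move) or L (a loss). A position with no legal move is L; any other position is W exactly when some move reaches an L, and L when every move reaches a W.
Every move lowers a or b (never raises either), so fill the grid row by row in increasing a, and left to right within a row: each cell's successors are then already labelled.
      b=0  b=1  b=2  b=3  b=4  b=5
a=0:    L    L    L    W    W    W
a=1:    W    W    W    L    L    L
a=2:    L    L    L    W    W    W
a=3:    W    W    W    L    L    L
a=4:    L    L    L    W    W    W
a=5:    W    W    W    L    L    L
Cells with no legal move (terminal, hence L): (0,0), (0,1), (0,2).
The remaining L cells, each justified by listing all of its moves:
(1,3): moves to (0,3)(W), (1,0)(W); every one is W ⇒ L
(1,4): moves to (0,4)(W), (1,1)(W), (1,0)(W); every one is W ⇒ L
(1,5): moves to (0,5)(W), (1,2)(W), (1,1)(W); every one is W ⇒ L
(2,0): the only move is to (1,0)(W), a W ⇒ L
(2,1): the only move is to (1,1)(W), a W ⇒ L
(2,2): the only move is to (1,2)(W), a W ⇒ L
(3,3): moves to (2,3)(W), (3,0)(W); every one is W ⇒ L
(3,4): moves to (2,4)(W), (3,1)(W), (3,0)(W); every one is W ⇒ L
(3,5): moves to (2,5)(W), (3,2)(W), (3,1)(W); every one is W ⇒ L
(4,0): the only move is to (3,0)(W), a W ⇒ L
(4,1): the only move is to (3,1)(W), a W ⇒ L
(4,2): the only move is to (3,2)(W), a W ⇒ L
(5,3): moves to (4,3)(W), (5,0)(W); every one is W ⇒ L
(5,4): moves to (4,4)(W), (5,1)(W), (5,0)(W); every one is W ⇒ L
(5,5): moves to (4,5)(W), (5,2)(W), (5,1)(W); every one is W ⇒ L
Every other cell has at least one move into one of the L cells above, so it is W.
L cells per row: a=0: 3, a=1: 3, a=2: 3, a=3: 3, a=4: 3, a=5: 3; total 18.

18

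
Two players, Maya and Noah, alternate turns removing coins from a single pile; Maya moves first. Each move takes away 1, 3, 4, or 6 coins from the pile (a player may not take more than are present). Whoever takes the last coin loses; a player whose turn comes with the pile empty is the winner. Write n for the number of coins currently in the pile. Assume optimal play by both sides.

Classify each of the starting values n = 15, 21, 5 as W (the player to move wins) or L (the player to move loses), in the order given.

15: L, 21: W, 5: W

Label each position W (a win for the player to move) or L (a loss). A position with no legal move is W; any other position is W exactly when some move reaches an L, and L when every move reaches a W.
n=0: no move; the opponent has just taken the last coin and therefore loses → W
n=1: only reaches 0(W), which is W → L
n=2: reaches L-position 1 → W
n=3: only reaches 2(W), 0(W), all W → L
n=4: reaches L-position 3 → W
n=5: reaches L-position 1 → W
n=6: reaches L-position 3 → W
n=7: reaches L-position 3 → W
n=8: only reaches 7(W), 5(W), 4(W), 2(W), all W → L
n=9: reaches L-position 8 → W
n=10: only reaches 9(W), 7(W), 6(W), 4(W), all W → L
n=11: reaches L-position 10 → W
n=12: reaches L-position 8 → W
n=13: reaches L-position 10 → W
n=14: reaches L-position 10 → W
n=15: only reaches 14(W), 12(W), 11(W), 9(W), all W → L
n=16: reaches L-position 15 → W
n=17: only reaches 16(W), 14(W), 13(W), 11(W), all W → L
n=18: reaches L-position 17 → W
n=19: reaches L-position 15 → W
n=20: reaches L-position 17 → W
n=21: reaches L-position 17 → W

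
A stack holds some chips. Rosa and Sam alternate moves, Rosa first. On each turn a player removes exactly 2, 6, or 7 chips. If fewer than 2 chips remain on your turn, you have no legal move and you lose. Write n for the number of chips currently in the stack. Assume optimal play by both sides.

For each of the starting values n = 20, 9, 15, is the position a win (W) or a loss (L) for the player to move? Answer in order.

20: W, 9: L, 15: W

Classify positions by backward induction: terminal positions (no move available) are L. From any other position, the mover wins iff some move reaches an L.
n=0: no move → L
n=1: no move → L
n=2: →0(L), so W
n=3: →1(L), so W
n=4: →2(W) only, which is W, so L
n=5: →3(W) only, which is W, so L
n=6: →4(L), so W
n=7: →5(L), so W
n=8: →1(L), so W
n=9: →7(W), 3(W), 2(W) — all W, so L
n=10: →4(L), so W
n=11: →9(L), so W
n=12: →5(L), so W
n=13: →11(W), 7(W), 6(W) — all W, so L
n=14: →12(W), 8(W), 7(W) — all W, so L
n=15: →13(L), so W
n=16: →14(L), so W
n=17: →15(W), 11(W), 10(W) — all W, so L
n=18: →16(W), 12(W), 11(W) — all W, so L
n=19: →17(L), so W
n=20: →18(L), so W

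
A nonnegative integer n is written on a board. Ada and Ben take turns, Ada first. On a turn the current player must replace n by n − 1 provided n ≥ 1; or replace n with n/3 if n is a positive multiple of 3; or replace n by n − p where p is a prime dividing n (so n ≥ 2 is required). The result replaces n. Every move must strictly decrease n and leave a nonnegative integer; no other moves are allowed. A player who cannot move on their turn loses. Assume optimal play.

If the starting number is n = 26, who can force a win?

Ada wins.

Classify positions by backward induction: terminal positions (no move available) are L. From any other position, the mover wins iff some move reaches an L.
n=0: no move → L
n=1: reaches L-position 0 → W
n=2: reaches L-position 0 → W
n=3: reaches L-position 0 → W
n=4: only reaches 2(W), 3(W), all W → L
n=5: reaches L-position 0 → W
n=6: reaches L-position 4 → W
n=7: reaches L-position 0 → W
n=8: only reaches 6(W), 7(W), all W → L
n=9: reaches L-position 8 → W
n=10: reaches L-position 8 → W
n=11: reaches L-position 0 → W
n=12: reaches L-position 4 → W
n=13: reaches L-position 0 → W
n=14: only reaches 7(W), 12(W), 13(W), all W → L
n=15: reaches L-position 14 → W
n=16: reaches L-position 14 → W
n=17: reaches L-position 0 → W
n=18: only reaches 6(W), 15(W), 16(W), 17(W), all W → L
n=19: reaches L-position 0 → W
n=20: reaches L-position 18 → W
n=21: reaches L-position 14 → W
n=22: only reaches 11(W), 20(W), 21(W), all W → L
n=23: reaches L-position 0 → W
n=24: reaches L-position 8 → W
n=25: only reaches 20(W), 24(W), all W → L
n=26: reaches L-position 25 → W
From 26 Ada can move to 25, reaching an L position.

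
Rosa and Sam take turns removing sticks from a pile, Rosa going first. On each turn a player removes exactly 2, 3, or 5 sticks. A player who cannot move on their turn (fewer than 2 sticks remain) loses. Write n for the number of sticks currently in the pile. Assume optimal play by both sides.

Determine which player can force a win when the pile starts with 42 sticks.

Work bottom-up. With no move the player to move loses. Otherwise the position is W if at least one move leads to an L position for the opponent, and L if every move leads to a W.
n=0: no move → L
n=1: no move → L
n=2: →0(L), so W
n=3: →1(L), so W
n=4: →1(L), so W
n=5: →0(L), so W
n=6: →1(L), so W
n=7: →5(W), 4(W), 2(W) — all W, so L
n=8: →6(W), 5(W), 3(W) — all W, so L
n=9: →7(L), so W
n=10: →8(L), so W
n=11: →8(L), so W
n=12: →7(L), so W
n=13: →8(L), so W
n=14: →12(W), 11(W), 9(W) — all W, so L
n=15: →13(W), 12(W), 10(W) — all W, so L
n=16: →14(L), so W
n=17: →15(L), so W
n=18: →15(L), so W
n=19: →14(L), so W
n=20: →15(L), so W
n=21: →19(W), 18(W), 16(W) — all W, so L
n=22: →20(W), 19(W), 17(W) — all W, so L
n=23: →21(L), so W
n=24: →22(L), so W
n=25: →22(L), so W
n=26: →21(L), so W
n=27: →22(L), so W
n=28: →26(W), 25(W), 23(W) — all W, so L
n=29: →27(W), 26(W), 24(W) — all W, so L
n=30: →28(L), so W
n=31: →29(L), so W
n=32: →29(L), so W
n=33: →28(L), so W
n=34: →29(L), so W
n=35: →33(W), 32(W), 30(W) — all W, so L
n=36: →34(W), 33(W), 31(W) — all W, so L
n=37: →35(L), so W
n=38: →36(L), so W
n=39: →36(L), so W
n=40: →35(L), so W
n=41: →36(L), so W
n=42: →40(W), 39(W), 37(W) — all W, so L
The starting position 42 is L: whatever Rosa does, the opponent receives a W position.

Sam wins.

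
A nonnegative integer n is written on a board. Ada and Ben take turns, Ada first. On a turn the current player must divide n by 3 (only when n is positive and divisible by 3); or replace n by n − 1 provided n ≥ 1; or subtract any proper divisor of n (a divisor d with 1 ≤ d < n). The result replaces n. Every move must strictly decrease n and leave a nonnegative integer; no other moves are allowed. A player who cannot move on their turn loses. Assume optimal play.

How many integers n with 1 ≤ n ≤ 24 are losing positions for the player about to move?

9

Compute win/loss labels from the base case upward. A position with no move is L. Any other position is W if it can reach an L in one move, else L.
n=0: no move → L
n=1: →0(L), so W
n=2: →1(W) only, which is W, so L
n=3: →2(L), so W
n=4: →2(L), so W
n=5: →4(W) only, which is W, so L
n=6: →2(L), so W
n=7: →6(W) only, which is W, so L
n=8: →7(L), so W
n=9: →3(W), 6(W), 8(W) — all W, so L
n=10: →5(L), so W
n=11: →10(W) only, which is W, so L
n=12: →9(L), so W
n=13: →12(W) only, which is W, so L
n=14: →7(L), so W
n=15: →5(L), so W
n=16: →8(W), 12(W), 14(W), 15(W) — all W, so L
n=17: →16(L), so W
n=18: →9(L), so W
n=19: →18(W) only, which is W, so L
n=20: →16(L), so W
n=21: →7(L), so W
n=22: →11(L), so W
n=23: →22(W) only, which is W, so L
n=24: →16(L), so W
L entries with 1 ≤ n ≤ 24 (n=0 is outside the asked range and is not counted): n = 2, 5, 7, 9, 11, 13, 16, 19, 23; that makes 9.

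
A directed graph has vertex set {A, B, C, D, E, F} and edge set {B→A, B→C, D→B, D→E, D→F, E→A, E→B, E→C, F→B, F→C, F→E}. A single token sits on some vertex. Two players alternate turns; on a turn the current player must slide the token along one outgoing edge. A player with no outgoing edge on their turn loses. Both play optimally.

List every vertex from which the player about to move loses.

Positions with no move are L. A position that does have a move is losing for the player to move precisely when every available move leads to a winning position for the opponent. Fill in the labels:
Every edge goes from a vertex to one that appears earlier in the order A, C, B, E, F, D, so processing vertices in that order labels each vertex after all of its successors.
A: no outgoing edge → L
C: no outgoing edge → L
B: W (go to C, an L position)
E: W (go to C, an L position)
F: W (go to C, an L position)
D: L (options F(W), E(W), B(W) are all W)
Reading off the rows marked L gives the requested list; there are 3 such vertices.

A, C, D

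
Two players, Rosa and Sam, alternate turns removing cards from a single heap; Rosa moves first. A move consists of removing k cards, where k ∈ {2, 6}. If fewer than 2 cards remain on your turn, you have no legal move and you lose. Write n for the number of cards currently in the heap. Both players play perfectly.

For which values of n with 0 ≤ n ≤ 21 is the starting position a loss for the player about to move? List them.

0, 1, 4, 5, 8, 9, 12, 13, 16, 17, 20, 21

Positions with no move are L. A position that does have a move is losing for the player to move precisely when every available move leads to a winning position for the opponent. Fill in the labels:
n=0: no move → L
n=1: no move → L
n=2: can move to 0, which is L ⇒ W
n=3: can move to 1, which is L ⇒ W
n=4: the only move is to 2(W), a W ⇒ L
n=5: the only move is to 3(W), a W ⇒ L
n=6: can move to 4, which is L ⇒ W
n=7: can move to 5, which is L ⇒ W
n=8: moves to 6(W), 2(W); every one is W ⇒ L
n=9: moves to 7(W), 3(W); every one is W ⇒ L
n=10: can move to 8, which is L ⇒ W
n=11: can move to 9, which is L ⇒ W
n=12: moves to 10(W), 6(W); every one is W ⇒ L
n=13: moves to 11(W), 7(W); every one is W ⇒ L
n=14: can move to 12, which is L ⇒ W
n=15: can move to 13, which is L ⇒ W
n=16: moves to 14(W), 10(W); every one is W ⇒ L
n=17: moves to 15(W), 11(W); every one is W ⇒ L
n=18: can move to 16, which is L ⇒ W
n=19: can move to 17, which is L ⇒ W
n=20: moves to 18(W), 14(W); every one is W ⇒ L
n=21: moves to 19(W), 15(W); every one is W ⇒ L
The losing starting values of n are exactly the entries labelled L in this table (12 of them).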